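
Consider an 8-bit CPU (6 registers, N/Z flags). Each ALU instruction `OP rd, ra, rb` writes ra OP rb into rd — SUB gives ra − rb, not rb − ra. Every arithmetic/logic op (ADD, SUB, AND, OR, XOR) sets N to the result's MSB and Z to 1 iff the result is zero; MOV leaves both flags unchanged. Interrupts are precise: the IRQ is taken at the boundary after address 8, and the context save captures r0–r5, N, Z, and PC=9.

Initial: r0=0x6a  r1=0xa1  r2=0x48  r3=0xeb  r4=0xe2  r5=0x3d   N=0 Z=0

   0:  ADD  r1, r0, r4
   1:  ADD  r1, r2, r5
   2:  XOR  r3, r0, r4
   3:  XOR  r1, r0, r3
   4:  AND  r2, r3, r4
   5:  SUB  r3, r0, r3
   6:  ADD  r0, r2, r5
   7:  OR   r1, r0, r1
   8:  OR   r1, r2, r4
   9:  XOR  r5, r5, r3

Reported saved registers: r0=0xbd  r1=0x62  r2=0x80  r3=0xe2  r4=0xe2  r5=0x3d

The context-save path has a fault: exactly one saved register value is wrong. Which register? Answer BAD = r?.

after  0: r0=0x6a r1=0x4c r2=0x48 r3=0xeb r4=0xe2 r5=0x3d  N=0 Z=0
after  1: r0=0x6a r1=0x85 r2=0x48 r3=0xeb r4=0xe2 r5=0x3d  N=1 Z=0
after  2: r0=0x6a r1=0x85 r2=0x48 r3=0x88 r4=0xe2 r5=0x3d  N=1 Z=0
after  3: r0=0x6a r1=0xe2 r2=0x48 r3=0x88 r4=0xe2 r5=0x3d  N=1 Z=0
after  4: r0=0x6a r1=0xe2 r2=0x80 r3=0x88 r4=0xe2 r5=0x3d  N=1 Z=0
after  5: r0=0x6a r1=0xe2 r2=0x80 r3=0xe2 r4=0xe2 r5=0x3d  N=1 Z=0
after  6: r0=0xbd r1=0xe2 r2=0x80 r3=0xe2 r4=0xe2 r5=0x3d  N=1 Z=0
after  7: r0=0xbd r1=0xff r2=0x80 r3=0xe2 r4=0xe2 r5=0x3d  N=1 Z=0
after  8: r0=0xbd r1=0xe2 r2=0x80 r3=0xe2 r4=0xe2 r5=0x3d  N=1 Z=0
-- IRQ taken; context saved, return-PC = 9 --
mismatch: r1: reported 0x62 vs actual 0xe2

BAD = r1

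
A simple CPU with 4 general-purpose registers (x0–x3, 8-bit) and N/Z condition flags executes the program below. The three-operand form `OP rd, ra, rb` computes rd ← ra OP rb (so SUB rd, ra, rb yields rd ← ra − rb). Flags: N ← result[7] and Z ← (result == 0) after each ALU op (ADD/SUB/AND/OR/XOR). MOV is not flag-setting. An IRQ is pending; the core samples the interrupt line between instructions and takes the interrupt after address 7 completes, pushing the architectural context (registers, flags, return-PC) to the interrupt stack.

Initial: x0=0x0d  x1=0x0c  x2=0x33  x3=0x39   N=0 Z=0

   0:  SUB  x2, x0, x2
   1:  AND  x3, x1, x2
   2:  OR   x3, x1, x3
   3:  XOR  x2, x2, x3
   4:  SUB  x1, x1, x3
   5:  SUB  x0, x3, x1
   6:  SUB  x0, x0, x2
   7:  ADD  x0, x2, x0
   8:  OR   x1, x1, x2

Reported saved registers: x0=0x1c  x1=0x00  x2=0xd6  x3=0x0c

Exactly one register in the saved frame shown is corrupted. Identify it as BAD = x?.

after  0: x0=0x0d x1=0x0c x2=0xda x3=0x39  N=1 Z=0
after  1: x0=0x0d x1=0x0c x2=0xda x3=0x08  N=0 Z=0
after  2: x0=0x0d x1=0x0c x2=0xda x3=0x0c  N=0 Z=0
after  3: x0=0x0d x1=0x0c x2=0xd6 x3=0x0c  N=1 Z=0
after  4: x0=0x0d x1=0x00 x2=0xd6 x3=0x0c  N=0 Z=1
after  5: x0=0x0c x1=0x00 x2=0xd6 x3=0x0c  N=0 Z=0
after  6: x0=0x36 x1=0x00 x2=0xd6 x3=0x0c  N=0 Z=0
after  7: x0=0x0c x1=0x00 x2=0xd6 x3=0x0c  N=0 Z=0
-- IRQ taken; context saved, return-PC = 8 --
mismatch: x0: reported 0x1c vs actual 0x0c

BAD = x0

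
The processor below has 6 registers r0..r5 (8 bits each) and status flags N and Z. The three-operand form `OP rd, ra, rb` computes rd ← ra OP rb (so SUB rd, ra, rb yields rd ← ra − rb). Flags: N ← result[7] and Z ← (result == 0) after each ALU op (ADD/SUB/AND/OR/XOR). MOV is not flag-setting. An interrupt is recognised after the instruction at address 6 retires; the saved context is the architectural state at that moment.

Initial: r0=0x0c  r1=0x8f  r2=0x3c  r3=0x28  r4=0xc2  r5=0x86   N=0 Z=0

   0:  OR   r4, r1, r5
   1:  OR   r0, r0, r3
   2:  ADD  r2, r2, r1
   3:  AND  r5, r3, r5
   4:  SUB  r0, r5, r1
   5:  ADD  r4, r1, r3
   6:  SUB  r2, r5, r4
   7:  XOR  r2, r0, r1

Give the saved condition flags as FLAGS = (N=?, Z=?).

FLAGS = (N=0, Z=0)

after  0: r0=0x0c r1=0x8f r2=0x3c r3=0x28 r4=0x8f r5=0x86  N=1 Z=0
after  1: r0=0x2c r1=0x8f r2=0x3c r3=0x28 r4=0x8f r5=0x86  N=0 Z=0
after  2: r0=0x2c r1=0x8f r2=0xcb r3=0x28 r4=0x8f r5=0x86  N=1 Z=0
after  3: r0=0x2c r1=0x8f r2=0xcb r3=0x28 r4=0x8f r5=0x00  N=0 Z=1
after  4: r0=0x71 r1=0x8f r2=0xcb r3=0x28 r4=0x8f r5=0x00  N=0 Z=0
after  5: r0=0x71 r1=0x8f r2=0xcb r3=0x28 r4=0xb7 r5=0x00  N=1 Z=0
after  6: r0=0x71 r1=0x8f r2=0x49 r3=0x28 r4=0xb7 r5=0x00  N=0 Z=0
-- IRQ taken; context saved, return-PC = 7 --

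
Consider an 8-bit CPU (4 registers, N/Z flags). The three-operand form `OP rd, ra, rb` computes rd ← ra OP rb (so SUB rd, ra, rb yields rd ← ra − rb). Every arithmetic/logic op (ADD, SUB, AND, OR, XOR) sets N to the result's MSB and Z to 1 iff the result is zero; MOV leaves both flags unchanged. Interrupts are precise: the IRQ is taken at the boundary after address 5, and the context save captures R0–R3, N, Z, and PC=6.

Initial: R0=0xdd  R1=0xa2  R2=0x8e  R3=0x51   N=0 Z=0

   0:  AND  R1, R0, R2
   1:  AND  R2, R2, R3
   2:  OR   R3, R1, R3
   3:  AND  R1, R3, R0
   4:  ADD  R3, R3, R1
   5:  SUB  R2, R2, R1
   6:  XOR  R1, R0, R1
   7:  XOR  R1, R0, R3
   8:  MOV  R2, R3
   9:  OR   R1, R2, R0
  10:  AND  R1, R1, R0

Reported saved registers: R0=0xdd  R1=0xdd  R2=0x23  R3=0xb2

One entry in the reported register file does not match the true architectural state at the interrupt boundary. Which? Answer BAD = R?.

after  0: R0=0xdd R1=0x8c R2=0x8e R3=0x51  N=1 Z=0
after  1: R0=0xdd R1=0x8c R2=0x00 R3=0x51  N=0 Z=1
after  2: R0=0xdd R1=0x8c R2=0x00 R3=0xdd  N=1 Z=0
after  3: R0=0xdd R1=0xdd R2=0x00 R3=0xdd  N=1 Z=0
after  4: R0=0xdd R1=0xdd R2=0x00 R3=0xba  N=1 Z=0
after  5: R0=0xdd R1=0xdd R2=0x23 R3=0xba  N=0 Z=0
-- IRQ taken; context saved, return-PC = 6 --
mismatch: R3: reported 0xb2 vs actual 0xba

BAD = R3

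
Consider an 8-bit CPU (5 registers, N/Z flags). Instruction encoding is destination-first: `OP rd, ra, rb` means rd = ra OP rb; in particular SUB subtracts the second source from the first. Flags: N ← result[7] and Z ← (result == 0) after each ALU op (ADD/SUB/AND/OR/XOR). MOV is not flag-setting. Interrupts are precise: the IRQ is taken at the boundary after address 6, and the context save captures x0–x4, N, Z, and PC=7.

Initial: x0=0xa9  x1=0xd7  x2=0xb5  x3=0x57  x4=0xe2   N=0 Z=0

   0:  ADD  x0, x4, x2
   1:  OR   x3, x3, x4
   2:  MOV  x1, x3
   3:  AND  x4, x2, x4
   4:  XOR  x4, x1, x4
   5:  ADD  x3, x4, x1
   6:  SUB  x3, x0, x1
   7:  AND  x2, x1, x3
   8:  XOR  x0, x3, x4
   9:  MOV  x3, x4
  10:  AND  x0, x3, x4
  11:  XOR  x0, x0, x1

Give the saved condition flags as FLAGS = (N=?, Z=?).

after  0: x0=0x97 x1=0xd7 x2=0xb5 x3=0x57 x4=0xe2  N=1 Z=0
after  1: x0=0x97 x1=0xd7 x2=0xb5 x3=0xf7 x4=0xe2  N=1 Z=0
after  2: x0=0x97 x1=0xf7 x2=0xb5 x3=0xf7 x4=0xe2  N=1 Z=0
after  3: x0=0x97 x1=0xf7 x2=0xb5 x3=0xf7 x4=0xa0  N=1 Z=0
after  4: x0=0x97 x1=0xf7 x2=0xb5 x3=0xf7 x4=0x57  N=0 Z=0
after  5: x0=0x97 x1=0xf7 x2=0xb5 x3=0x4e x4=0x57  N=0 Z=0
after  6: x0=0x97 x1=0xf7 x2=0xb5 x3=0xa0 x4=0x57  N=1 Z=0
-- IRQ taken; context saved, return-PC = 7 --

FLAGS = (N=1, Z=0)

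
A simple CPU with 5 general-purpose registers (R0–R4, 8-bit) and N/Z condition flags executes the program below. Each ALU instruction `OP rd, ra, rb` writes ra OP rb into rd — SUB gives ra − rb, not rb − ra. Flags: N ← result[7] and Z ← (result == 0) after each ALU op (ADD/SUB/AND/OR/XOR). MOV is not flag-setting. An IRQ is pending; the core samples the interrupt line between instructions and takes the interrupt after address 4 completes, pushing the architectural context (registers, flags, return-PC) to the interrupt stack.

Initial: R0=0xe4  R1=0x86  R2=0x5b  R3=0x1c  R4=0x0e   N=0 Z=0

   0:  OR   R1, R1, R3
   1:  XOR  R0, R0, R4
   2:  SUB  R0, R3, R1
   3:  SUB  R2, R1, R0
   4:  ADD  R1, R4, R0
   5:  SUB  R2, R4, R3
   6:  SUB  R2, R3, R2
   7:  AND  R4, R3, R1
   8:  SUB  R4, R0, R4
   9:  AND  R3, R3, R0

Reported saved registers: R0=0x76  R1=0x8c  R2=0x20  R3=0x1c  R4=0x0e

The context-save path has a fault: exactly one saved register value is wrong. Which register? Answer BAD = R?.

BAD = R0

after  0: R0=0xe4 R1=0x9e R2=0x5b R3=0x1c R4=0x0e  N=1 Z=0
after  1: R0=0xea R1=0x9e R2=0x5b R3=0x1c R4=0x0e  N=1 Z=0
after  2: R0=0x7e R1=0x9e R2=0x5b R3=0x1c R4=0x0e  N=0 Z=0
after  3: R0=0x7e R1=0x9e R2=0x20 R3=0x1c R4=0x0e  N=0 Z=0
after  4: R0=0x7e R1=0x8c R2=0x20 R3=0x1c R4=0x0e  N=1 Z=0
-- IRQ taken; context saved, return-PC = 5 --
mismatch: R0: reported 0x76 vs actual 0x7e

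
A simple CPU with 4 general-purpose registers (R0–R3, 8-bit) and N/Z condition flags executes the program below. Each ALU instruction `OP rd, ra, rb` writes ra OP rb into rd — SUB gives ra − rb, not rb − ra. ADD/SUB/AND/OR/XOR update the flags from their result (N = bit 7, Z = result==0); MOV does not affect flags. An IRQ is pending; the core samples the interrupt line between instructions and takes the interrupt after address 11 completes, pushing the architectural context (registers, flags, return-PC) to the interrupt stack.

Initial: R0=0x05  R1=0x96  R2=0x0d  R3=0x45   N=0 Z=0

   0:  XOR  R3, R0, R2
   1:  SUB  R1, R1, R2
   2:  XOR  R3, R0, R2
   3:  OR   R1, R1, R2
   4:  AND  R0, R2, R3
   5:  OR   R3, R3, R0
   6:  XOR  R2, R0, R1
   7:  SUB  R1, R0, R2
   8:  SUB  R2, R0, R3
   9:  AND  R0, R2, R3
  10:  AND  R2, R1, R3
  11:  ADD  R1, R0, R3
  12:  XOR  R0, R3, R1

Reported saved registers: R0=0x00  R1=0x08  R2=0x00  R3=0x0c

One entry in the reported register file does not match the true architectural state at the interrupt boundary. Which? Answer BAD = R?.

after  0: R0=0x05 R1=0x96 R2=0x0d R3=0x08  N=0 Z=0
after  1: R0=0x05 R1=0x89 R2=0x0d R3=0x08  N=1 Z=0
after  2: R0=0x05 R1=0x89 R2=0x0d R3=0x08  N=0 Z=0
after  3: R0=0x05 R1=0x8d R2=0x0d R3=0x08  N=1 Z=0
after  4: R0=0x08 R1=0x8d R2=0x0d R3=0x08  N=0 Z=0
after  5: R0=0x08 R1=0x8d R2=0x0d R3=0x08  N=0 Z=0
after  6: R0=0x08 R1=0x8d R2=0x85 R3=0x08  N=1 Z=0
after  7: R0=0x08 R1=0x83 R2=0x85 R3=0x08  N=1 Z=0
after  8: R0=0x08 R1=0x83 R2=0x00 R3=0x08  N=0 Z=1
after  9: R0=0x00 R1=0x83 R2=0x00 R3=0x08  N=0 Z=1
after 10: R0=0x00 R1=0x83 R2=0x00 R3=0x08  N=0 Z=1
after 11: R0=0x00 R1=0x08 R2=0x00 R3=0x08  N=0 Z=0
-- IRQ taken; context saved, return-PC = 12 --
mismatch: R3: reported 0x0c vs actual 0x08

BAD = R3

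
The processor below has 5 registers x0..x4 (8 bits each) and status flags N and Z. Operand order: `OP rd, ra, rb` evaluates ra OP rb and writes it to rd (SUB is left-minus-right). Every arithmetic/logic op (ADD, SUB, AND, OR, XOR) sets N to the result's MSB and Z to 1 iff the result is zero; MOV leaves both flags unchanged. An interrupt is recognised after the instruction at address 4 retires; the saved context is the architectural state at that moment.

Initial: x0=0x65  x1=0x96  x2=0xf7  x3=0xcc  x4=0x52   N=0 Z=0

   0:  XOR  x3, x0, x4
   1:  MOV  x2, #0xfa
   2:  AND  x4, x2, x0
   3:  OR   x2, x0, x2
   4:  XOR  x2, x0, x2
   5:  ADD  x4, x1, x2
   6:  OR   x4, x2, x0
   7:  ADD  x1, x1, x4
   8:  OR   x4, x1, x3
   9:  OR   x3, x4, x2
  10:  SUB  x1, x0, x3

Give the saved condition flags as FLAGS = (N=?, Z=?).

after  0: x0=0x65 x1=0x96 x2=0xf7 x3=0x37 x4=0x52  N=0 Z=0
after  1: x0=0x65 x1=0x96 x2=0xfa x3=0x37 x4=0x52  N=0 Z=0
after  2: x0=0x65 x1=0x96 x2=0xfa x3=0x37 x4=0x60  N=0 Z=0
after  3: x0=0x65 x1=0x96 x2=0xff x3=0x37 x4=0x60  N=1 Z=0
after  4: x0=0x65 x1=0x96 x2=0x9a x3=0x37 x4=0x60  N=1 Z=0
-- IRQ taken; context saved, return-PC = 5 --

FLAGS = (N=1, Z=0)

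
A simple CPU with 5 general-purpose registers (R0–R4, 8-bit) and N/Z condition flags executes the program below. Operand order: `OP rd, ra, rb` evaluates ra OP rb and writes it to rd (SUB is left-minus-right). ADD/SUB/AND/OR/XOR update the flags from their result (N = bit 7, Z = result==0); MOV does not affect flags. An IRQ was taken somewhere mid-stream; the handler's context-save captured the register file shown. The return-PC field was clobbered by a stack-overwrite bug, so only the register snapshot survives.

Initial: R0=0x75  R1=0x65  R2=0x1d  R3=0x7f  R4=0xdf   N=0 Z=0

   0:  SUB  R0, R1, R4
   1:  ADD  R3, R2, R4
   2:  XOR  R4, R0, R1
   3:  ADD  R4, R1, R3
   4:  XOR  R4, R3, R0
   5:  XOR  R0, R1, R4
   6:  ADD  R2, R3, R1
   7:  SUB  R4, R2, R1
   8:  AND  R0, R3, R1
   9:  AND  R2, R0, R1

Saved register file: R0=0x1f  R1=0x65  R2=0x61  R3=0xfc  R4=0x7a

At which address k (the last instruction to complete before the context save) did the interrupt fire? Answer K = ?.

K = 6

after  0: R0=0x86 R1=0x65 R2=0x1d R3=0x7f R4=0xdf  N=1 Z=0
after  1: R0=0x86 R1=0x65 R2=0x1d R3=0xfc R4=0xdf  N=1 Z=0
after  2: R0=0x86 R1=0x65 R2=0x1d R3=0xfc R4=0xe3  N=1 Z=0
after  3: R0=0x86 R1=0x65 R2=0x1d R3=0xfc R4=0x61  N=0 Z=0
after  4: R0=0x86 R1=0x65 R2=0x1d R3=0xfc R4=0x7a  N=0 Z=0
after  5: R0=0x1f R1=0x65 R2=0x1d R3=0xfc R4=0x7a  N=0 Z=0
after  6: R0=0x1f R1=0x65 R2=0x61 R3=0xfc R4=0x7a  N=0 Z=0
-- IRQ taken; context saved, return-PC = 7 --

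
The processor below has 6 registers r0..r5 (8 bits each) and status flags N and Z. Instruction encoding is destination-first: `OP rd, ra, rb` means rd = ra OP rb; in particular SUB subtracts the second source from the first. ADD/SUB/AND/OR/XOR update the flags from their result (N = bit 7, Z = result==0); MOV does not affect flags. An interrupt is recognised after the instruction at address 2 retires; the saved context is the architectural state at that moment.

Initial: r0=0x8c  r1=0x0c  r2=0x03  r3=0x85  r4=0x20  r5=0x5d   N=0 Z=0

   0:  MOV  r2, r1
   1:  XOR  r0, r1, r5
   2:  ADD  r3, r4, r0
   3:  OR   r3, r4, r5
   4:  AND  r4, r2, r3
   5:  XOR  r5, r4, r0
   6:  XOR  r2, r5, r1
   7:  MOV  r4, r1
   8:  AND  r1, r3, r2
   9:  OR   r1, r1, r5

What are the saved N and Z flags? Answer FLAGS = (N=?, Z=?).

after  0: r0=0x8c r1=0x0c r2=0x0c r3=0x85 r4=0x20 r5=0x5d  N=0 Z=0
after  1: r0=0x51 r1=0x0c r2=0x0c r3=0x85 r4=0x20 r5=0x5d  N=0 Z=0
after  2: r0=0x51 r1=0x0c r2=0x0c r3=0x71 r4=0x20 r5=0x5d  N=0 Z=0
-- IRQ taken; context saved, return-PC = 3 --

FLAGS = (N=0, Z=0)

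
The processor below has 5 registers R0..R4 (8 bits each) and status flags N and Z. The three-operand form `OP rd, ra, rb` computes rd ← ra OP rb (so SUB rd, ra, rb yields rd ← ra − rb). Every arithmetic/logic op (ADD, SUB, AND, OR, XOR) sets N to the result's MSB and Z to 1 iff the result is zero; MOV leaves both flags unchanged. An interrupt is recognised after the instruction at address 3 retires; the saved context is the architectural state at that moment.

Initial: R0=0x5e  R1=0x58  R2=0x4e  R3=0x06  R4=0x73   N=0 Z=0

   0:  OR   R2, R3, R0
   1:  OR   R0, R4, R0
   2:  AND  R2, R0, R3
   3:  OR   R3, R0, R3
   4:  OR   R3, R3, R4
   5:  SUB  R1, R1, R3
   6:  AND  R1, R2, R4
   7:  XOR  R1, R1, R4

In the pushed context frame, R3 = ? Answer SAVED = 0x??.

SAVED = 0x7f

after  0: R0=0x5e R1=0x58 R2=0x5e R3=0x06 R4=0x73  N=0 Z=0
after  1: R0=0x7f R1=0x58 R2=0x5e R3=0x06 R4=0x73  N=0 Z=0
after  2: R0=0x7f R1=0x58 R2=0x06 R3=0x06 R4=0x73  N=0 Z=0
after  3: R0=0x7f R1=0x58 R2=0x06 R3=0x7f R4=0x73  N=0 Z=0
-- IRQ taken; context saved, return-PC = 4 --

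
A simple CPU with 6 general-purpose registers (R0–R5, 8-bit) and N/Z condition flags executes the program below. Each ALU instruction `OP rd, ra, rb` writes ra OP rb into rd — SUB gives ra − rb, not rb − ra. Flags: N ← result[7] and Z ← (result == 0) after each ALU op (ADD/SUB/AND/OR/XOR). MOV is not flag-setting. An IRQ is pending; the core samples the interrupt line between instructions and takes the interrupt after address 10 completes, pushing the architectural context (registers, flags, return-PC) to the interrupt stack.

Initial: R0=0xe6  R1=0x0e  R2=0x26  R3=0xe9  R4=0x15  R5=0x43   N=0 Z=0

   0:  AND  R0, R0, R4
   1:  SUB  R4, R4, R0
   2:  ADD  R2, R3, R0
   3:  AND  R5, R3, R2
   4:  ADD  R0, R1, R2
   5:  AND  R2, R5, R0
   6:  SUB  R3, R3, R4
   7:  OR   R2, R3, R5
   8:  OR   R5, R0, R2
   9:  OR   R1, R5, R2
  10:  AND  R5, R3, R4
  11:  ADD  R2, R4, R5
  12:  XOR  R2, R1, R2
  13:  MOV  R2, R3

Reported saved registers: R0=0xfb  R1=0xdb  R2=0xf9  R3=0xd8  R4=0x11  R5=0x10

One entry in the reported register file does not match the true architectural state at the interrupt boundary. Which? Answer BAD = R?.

after  0: R0=0x04 R1=0x0e R2=0x26 R3=0xe9 R4=0x15 R5=0x43  N=0 Z=0
after  1: R0=0x04 R1=0x0e R2=0x26 R3=0xe9 R4=0x11 R5=0x43  N=0 Z=0
after  2: R0=0x04 R1=0x0e R2=0xed R3=0xe9 R4=0x11 R5=0x43  N=1 Z=0
after  3: R0=0x04 R1=0x0e R2=0xed R3=0xe9 R4=0x11 R5=0xe9  N=1 Z=0
after  4: R0=0xfb R1=0x0e R2=0xed R3=0xe9 R4=0x11 R5=0xe9  N=1 Z=0
after  5: R0=0xfb R1=0x0e R2=0xe9 R3=0xe9 R4=0x11 R5=0xe9  N=1 Z=0
after  6: R0=0xfb R1=0x0e R2=0xe9 R3=0xd8 R4=0x11 R5=0xe9  N=1 Z=0
after  7: R0=0xfb R1=0x0e R2=0xf9 R3=0xd8 R4=0x11 R5=0xe9  N=1 Z=0
after  8: R0=0xfb R1=0x0e R2=0xf9 R3=0xd8 R4=0x11 R5=0xfb  N=1 Z=0
after  9: R0=0xfb R1=0xfb R2=0xf9 R3=0xd8 R4=0x11 R5=0xfb  N=1 Z=0
after 10: R0=0xfb R1=0xfb R2=0xf9 R3=0xd8 R4=0x11 R5=0x10  N=0 Z=0
-- IRQ taken; context saved, return-PC = 11 --
mismatch: R1: reported 0xdb vs actual 0xfb

BAD = R1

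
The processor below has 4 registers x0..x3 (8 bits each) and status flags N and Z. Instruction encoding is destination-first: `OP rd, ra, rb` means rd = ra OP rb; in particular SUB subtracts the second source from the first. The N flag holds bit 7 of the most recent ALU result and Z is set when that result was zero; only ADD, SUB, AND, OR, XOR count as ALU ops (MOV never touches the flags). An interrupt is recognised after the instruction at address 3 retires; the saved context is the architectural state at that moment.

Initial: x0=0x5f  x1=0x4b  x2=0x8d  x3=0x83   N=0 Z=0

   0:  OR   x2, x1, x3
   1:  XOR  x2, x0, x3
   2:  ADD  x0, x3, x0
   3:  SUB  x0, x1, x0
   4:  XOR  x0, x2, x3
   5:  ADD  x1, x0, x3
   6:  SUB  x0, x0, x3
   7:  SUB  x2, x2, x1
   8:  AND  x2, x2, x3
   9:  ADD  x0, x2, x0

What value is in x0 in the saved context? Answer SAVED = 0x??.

SAVED = 0x69

after  0: x0=0x5f x1=0x4b x2=0xcb x3=0x83  N=1 Z=0
after  1: x0=0x5f x1=0x4b x2=0xdc x3=0x83  N=1 Z=0
after  2: x0=0xe2 x1=0x4b x2=0xdc x3=0x83  N=1 Z=0
after  3: x0=0x69 x1=0x4b x2=0xdc x3=0x83  N=0 Z=0
-- IRQ taken; context saved, return-PC = 4 --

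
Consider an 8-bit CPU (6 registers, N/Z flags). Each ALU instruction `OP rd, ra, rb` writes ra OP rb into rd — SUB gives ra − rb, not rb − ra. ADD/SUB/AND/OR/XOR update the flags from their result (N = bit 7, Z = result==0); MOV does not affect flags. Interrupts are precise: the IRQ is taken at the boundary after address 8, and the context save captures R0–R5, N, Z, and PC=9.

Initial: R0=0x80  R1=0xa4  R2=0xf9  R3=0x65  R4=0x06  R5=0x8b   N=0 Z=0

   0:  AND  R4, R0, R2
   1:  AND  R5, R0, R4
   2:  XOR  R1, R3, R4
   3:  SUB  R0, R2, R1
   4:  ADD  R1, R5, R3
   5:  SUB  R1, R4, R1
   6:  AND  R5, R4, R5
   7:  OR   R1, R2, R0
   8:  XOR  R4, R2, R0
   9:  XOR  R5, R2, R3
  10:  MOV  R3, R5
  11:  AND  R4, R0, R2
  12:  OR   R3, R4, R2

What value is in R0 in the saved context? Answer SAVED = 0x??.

after  0: R0=0x80 R1=0xa4 R2=0xf9 R3=0x65 R4=0x80 R5=0x8b  N=1 Z=0
after  1: R0=0x80 R1=0xa4 R2=0xf9 R3=0x65 R4=0x80 R5=0x80  N=1 Z=0
after  2: R0=0x80 R1=0xe5 R2=0xf9 R3=0x65 R4=0x80 R5=0x80  N=1 Z=0
after  3: R0=0x14 R1=0xe5 R2=0xf9 R3=0x65 R4=0x80 R5=0x80  N=0 Z=0
after  4: R0=0x14 R1=0xe5 R2=0xf9 R3=0x65 R4=0x80 R5=0x80  N=1 Z=0
after  5: R0=0x14 R1=0x9b R2=0xf9 R3=0x65 R4=0x80 R5=0x80  N=1 Z=0
after  6: R0=0x14 R1=0x9b R2=0xf9 R3=0x65 R4=0x80 R5=0x80  N=1 Z=0
after  7: R0=0x14 R1=0xfd R2=0xf9 R3=0x65 R4=0x80 R5=0x80  N=1 Z=0
after  8: R0=0x14 R1=0xfd R2=0xf9 R3=0x65 R4=0xed R5=0x80  N=1 Z=0
-- IRQ taken; context saved, return-PC = 9 --

SAVED = 0x14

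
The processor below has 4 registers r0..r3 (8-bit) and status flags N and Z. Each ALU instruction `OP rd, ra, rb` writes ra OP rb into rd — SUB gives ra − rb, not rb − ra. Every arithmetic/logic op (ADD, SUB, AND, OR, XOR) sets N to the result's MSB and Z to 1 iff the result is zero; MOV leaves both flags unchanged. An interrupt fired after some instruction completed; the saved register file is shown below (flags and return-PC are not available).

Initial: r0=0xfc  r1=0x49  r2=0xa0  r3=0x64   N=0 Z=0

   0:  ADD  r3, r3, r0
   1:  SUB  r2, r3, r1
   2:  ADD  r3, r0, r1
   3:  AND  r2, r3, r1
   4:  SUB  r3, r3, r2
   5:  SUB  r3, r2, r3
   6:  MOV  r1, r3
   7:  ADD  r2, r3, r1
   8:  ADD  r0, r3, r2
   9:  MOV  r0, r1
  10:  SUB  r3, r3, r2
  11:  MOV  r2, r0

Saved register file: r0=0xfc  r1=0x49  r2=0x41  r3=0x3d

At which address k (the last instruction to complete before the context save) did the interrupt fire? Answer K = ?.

after  0: r0=0xfc r1=0x49 r2=0xa0 r3=0x60  N=0 Z=0
after  1: r0=0xfc r1=0x49 r2=0x17 r3=0x60  N=0 Z=0
after  2: r0=0xfc r1=0x49 r2=0x17 r3=0x45  N=0 Z=0
after  3: r0=0xfc r1=0x49 r2=0x41 r3=0x45  N=0 Z=0
after  4: r0=0xfc r1=0x49 r2=0x41 r3=0x04  N=0 Z=0
after  5: r0=0xfc r1=0x49 r2=0x41 r3=0x3d  N=0 Z=0
-- IRQ taken; context saved, return-PC = 6 --

K = 5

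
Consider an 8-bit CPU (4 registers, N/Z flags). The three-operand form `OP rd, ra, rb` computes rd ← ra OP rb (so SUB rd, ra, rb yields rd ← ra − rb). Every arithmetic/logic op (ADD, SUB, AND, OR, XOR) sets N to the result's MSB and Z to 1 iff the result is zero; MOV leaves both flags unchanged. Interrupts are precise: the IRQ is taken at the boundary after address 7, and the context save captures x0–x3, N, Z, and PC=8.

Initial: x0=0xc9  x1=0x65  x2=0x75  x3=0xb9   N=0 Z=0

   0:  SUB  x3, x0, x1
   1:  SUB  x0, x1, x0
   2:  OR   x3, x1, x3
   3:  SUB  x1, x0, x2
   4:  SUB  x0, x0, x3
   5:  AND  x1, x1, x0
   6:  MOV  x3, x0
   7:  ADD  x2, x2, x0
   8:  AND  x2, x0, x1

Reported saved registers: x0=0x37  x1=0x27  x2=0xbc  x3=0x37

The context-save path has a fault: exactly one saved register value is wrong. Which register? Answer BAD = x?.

BAD = x2

after  0: x0=0xc9 x1=0x65 x2=0x75 x3=0x64  N=0 Z=0
after  1: x0=0x9c x1=0x65 x2=0x75 x3=0x64  N=1 Z=0
after  2: x0=0x9c x1=0x65 x2=0x75 x3=0x65  N=0 Z=0
after  3: x0=0x9c x1=0x27 x2=0x75 x3=0x65  N=0 Z=0
after  4: x0=0x37 x1=0x27 x2=0x75 x3=0x65  N=0 Z=0
after  5: x0=0x37 x1=0x27 x2=0x75 x3=0x65  N=0 Z=0
after  6: x0=0x37 x1=0x27 x2=0x75 x3=0x37  N=0 Z=0
after  7: x0=0x37 x1=0x27 x2=0xac x3=0x37  N=1 Z=0
-- IRQ taken; context saved, return-PC = 8 --
mismatch: x2: reported 0xbc vs actual 0xac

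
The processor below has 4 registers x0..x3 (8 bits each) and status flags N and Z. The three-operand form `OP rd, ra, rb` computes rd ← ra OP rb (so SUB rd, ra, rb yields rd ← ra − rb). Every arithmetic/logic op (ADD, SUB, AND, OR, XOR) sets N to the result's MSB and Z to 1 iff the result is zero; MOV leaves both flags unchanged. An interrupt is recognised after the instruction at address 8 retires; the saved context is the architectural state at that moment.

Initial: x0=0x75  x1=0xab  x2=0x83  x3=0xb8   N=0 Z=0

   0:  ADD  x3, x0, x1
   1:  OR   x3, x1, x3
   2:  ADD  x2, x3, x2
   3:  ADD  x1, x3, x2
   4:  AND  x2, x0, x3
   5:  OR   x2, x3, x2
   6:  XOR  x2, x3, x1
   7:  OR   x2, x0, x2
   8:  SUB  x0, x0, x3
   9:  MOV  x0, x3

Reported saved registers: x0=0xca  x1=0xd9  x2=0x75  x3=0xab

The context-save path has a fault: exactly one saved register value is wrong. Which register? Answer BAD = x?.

after  0: x0=0x75 x1=0xab x2=0x83 x3=0x20  N=0 Z=0
after  1: x0=0x75 x1=0xab x2=0x83 x3=0xab  N=1 Z=0
after  2: x0=0x75 x1=0xab x2=0x2e x3=0xab  N=0 Z=0
after  3: x0=0x75 x1=0xd9 x2=0x2e x3=0xab  N=1 Z=0
after  4: x0=0x75 x1=0xd9 x2=0x21 x3=0xab  N=0 Z=0
after  5: x0=0x75 x1=0xd9 x2=0xab x3=0xab  N=1 Z=0
after  6: x0=0x75 x1=0xd9 x2=0x72 x3=0xab  N=0 Z=0
after  7: x0=0x75 x1=0xd9 x2=0x77 x3=0xab  N=0 Z=0
after  8: x0=0xca x1=0xd9 x2=0x77 x3=0xab  N=1 Z=0
-- IRQ taken; context saved, return-PC = 9 --
mismatch: x2: reported 0x75 vs actual 0x77

BAD = x2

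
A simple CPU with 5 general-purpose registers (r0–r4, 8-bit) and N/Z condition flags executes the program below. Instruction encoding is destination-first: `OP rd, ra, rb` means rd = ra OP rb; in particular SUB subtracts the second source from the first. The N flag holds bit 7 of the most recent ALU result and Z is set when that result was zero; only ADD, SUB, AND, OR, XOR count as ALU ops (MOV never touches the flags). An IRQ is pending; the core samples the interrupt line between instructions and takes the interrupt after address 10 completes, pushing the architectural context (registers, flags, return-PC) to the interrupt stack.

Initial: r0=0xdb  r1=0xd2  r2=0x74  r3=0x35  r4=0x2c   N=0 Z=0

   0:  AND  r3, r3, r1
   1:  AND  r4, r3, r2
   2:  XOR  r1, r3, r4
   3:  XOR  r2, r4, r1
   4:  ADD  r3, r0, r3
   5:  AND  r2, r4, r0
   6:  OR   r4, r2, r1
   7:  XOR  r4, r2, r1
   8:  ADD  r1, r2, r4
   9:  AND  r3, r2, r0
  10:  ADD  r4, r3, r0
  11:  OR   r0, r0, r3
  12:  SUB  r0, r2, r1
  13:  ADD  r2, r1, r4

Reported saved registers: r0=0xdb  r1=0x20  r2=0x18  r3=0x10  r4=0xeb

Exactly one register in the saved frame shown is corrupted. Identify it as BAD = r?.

after  0: r0=0xdb r1=0xd2 r2=0x74 r3=0x10 r4=0x2c  N=0 Z=0
after  1: r0=0xdb r1=0xd2 r2=0x74 r3=0x10 r4=0x10  N=0 Z=0
after  2: r0=0xdb r1=0x00 r2=0x74 r3=0x10 r4=0x10  N=0 Z=1
after  3: r0=0xdb r1=0x00 r2=0x10 r3=0x10 r4=0x10  N=0 Z=0
after  4: r0=0xdb r1=0x00 r2=0x10 r3=0xeb r4=0x10  N=1 Z=0
after  5: r0=0xdb r1=0x00 r2=0x10 r3=0xeb r4=0x10  N=0 Z=0
after  6: r0=0xdb r1=0x00 r2=0x10 r3=0xeb r4=0x10  N=0 Z=0
after  7: r0=0xdb r1=0x00 r2=0x10 r3=0xeb r4=0x10  N=0 Z=0
after  8: r0=0xdb r1=0x20 r2=0x10 r3=0xeb r4=0x10  N=0 Z=0
after  9: r0=0xdb r1=0x20 r2=0x10 r3=0x10 r4=0x10  N=0 Z=0
after 10: r0=0xdb r1=0x20 r2=0x10 r3=0x10 r4=0xeb  N=1 Z=0
-- IRQ taken; context saved, return-PC = 11 --
mismatch: r2: reported 0x18 vs actual 0x10

BAD = r2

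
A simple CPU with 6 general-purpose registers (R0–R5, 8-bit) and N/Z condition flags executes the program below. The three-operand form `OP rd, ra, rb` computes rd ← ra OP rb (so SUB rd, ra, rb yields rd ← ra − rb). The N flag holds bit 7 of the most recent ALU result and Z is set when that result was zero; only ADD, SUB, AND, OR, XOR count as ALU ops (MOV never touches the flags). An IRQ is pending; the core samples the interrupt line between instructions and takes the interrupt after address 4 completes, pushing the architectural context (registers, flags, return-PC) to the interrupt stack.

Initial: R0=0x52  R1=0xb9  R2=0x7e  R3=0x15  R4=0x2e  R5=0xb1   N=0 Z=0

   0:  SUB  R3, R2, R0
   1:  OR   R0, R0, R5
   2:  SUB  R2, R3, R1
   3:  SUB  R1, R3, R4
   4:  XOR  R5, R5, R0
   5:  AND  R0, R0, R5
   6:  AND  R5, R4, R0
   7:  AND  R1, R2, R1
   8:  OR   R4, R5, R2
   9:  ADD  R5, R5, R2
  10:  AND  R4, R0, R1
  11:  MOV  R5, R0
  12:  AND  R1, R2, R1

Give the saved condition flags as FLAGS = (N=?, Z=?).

FLAGS = (N=0, Z=0)

after  0: R0=0x52 R1=0xb9 R2=0x7e R3=0x2c R4=0x2e R5=0xb1  N=0 Z=0
after  1: R0=0xf3 R1=0xb9 R2=0x7e R3=0x2c R4=0x2e R5=0xb1  N=1 Z=0
after  2: R0=0xf3 R1=0xb9 R2=0x73 R3=0x2c R4=0x2e R5=0xb1  N=0 Z=0
after  3: R0=0xf3 R1=0xfe R2=0x73 R3=0x2c R4=0x2e R5=0xb1  N=1 Z=0
after  4: R0=0xf3 R1=0xfe R2=0x73 R3=0x2c R4=0x2e R5=0x42  N=0 Z=0
-- IRQ taken; context saved, return-PC = 5 --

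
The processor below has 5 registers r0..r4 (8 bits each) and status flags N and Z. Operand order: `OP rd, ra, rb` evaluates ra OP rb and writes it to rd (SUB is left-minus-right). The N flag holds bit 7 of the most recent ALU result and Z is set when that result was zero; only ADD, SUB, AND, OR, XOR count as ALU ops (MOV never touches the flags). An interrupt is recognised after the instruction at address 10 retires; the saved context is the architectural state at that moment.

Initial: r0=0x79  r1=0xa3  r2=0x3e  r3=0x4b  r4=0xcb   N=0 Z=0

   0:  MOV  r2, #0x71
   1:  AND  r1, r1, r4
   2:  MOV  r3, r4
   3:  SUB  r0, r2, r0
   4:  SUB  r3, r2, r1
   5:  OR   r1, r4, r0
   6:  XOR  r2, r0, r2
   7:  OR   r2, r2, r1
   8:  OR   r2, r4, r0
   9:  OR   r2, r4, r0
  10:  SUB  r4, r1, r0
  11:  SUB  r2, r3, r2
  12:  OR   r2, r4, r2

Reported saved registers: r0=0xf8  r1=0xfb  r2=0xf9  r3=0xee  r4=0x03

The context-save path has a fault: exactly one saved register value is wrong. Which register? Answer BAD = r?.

BAD = r2

after  0: r0=0x79 r1=0xa3 r2=0x71 r3=0x4b r4=0xcb  N=0 Z=0
after  1: r0=0x79 r1=0x83 r2=0x71 r3=0x4b r4=0xcb  N=1 Z=0
after  2: r0=0x79 r1=0x83 r2=0x71 r3=0xcb r4=0xcb  N=1 Z=0
after  3: r0=0xf8 r1=0x83 r2=0x71 r3=0xcb r4=0xcb  N=1 Z=0
after  4: r0=0xf8 r1=0x83 r2=0x71 r3=0xee r4=0xcb  N=1 Z=0
after  5: r0=0xf8 r1=0xfb r2=0x71 r3=0xee r4=0xcb  N=1 Z=0
after  6: r0=0xf8 r1=0xfb r2=0x89 r3=0xee r4=0xcb  N=1 Z=0
after  7: r0=0xf8 r1=0xfb r2=0xfb r3=0xee r4=0xcb  N=1 Z=0
after  8: r0=0xf8 r1=0xfb r2=0xfb r3=0xee r4=0xcb  N=1 Z=0
after  9: r0=0xf8 r1=0xfb r2=0xfb r3=0xee r4=0xcb  N=1 Z=0
after 10: r0=0xf8 r1=0xfb r2=0xfb r3=0xee r4=0x03  N=0 Z=0
-- IRQ taken; context saved, return-PC = 11 --
mismatch: r2: reported 0xf9 vs actual 0xfb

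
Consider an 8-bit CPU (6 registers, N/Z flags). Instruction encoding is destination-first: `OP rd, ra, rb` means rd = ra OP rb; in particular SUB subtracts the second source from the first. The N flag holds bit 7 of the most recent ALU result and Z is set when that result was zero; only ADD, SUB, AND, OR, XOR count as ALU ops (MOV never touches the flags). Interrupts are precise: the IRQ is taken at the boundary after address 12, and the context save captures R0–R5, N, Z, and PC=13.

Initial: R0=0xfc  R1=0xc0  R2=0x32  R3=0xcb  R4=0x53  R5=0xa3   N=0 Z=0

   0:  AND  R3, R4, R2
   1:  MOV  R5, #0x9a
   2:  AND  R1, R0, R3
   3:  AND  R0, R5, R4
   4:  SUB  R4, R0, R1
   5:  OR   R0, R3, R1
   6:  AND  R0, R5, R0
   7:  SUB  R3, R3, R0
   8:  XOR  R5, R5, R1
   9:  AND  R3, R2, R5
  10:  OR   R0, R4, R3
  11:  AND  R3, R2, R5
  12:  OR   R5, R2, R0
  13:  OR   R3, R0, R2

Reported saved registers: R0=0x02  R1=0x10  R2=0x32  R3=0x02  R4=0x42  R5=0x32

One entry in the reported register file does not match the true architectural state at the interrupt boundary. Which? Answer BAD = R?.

BAD = R4

after  0: R0=0xfc R1=0xc0 R2=0x32 R3=0x12 R4=0x53 R5=0xa3  N=0 Z=0
after  1: R0=0xfc R1=0xc0 R2=0x32 R3=0x12 R4=0x53 R5=0x9a  N=0 Z=0
after  2: R0=0xfc R1=0x10 R2=0x32 R3=0x12 R4=0x53 R5=0x9a  N=0 Z=0
after  3: R0=0x12 R1=0x10 R2=0x32 R3=0x12 R4=0x53 R5=0x9a  N=0 Z=0
after  4: R0=0x12 R1=0x10 R2=0x32 R3=0x12 R4=0x02 R5=0x9a  N=0 Z=0
after  5: R0=0x12 R1=0x10 R2=0x32 R3=0x12 R4=0x02 R5=0x9a  N=0 Z=0
after  6: R0=0x12 R1=0x10 R2=0x32 R3=0x12 R4=0x02 R5=0x9a  N=0 Z=0
after  7: R0=0x12 R1=0x10 R2=0x32 R3=0x00 R4=0x02 R5=0x9a  N=0 Z=1
after  8: R0=0x12 R1=0x10 R2=0x32 R3=0x00 R4=0x02 R5=0x8a  N=1 Z=0
after  9: R0=0x12 R1=0x10 R2=0x32 R3=0x02 R4=0x02 R5=0x8a  N=0 Z=0
after 10: R0=0x02 R1=0x10 R2=0x32 R3=0x02 R4=0x02 R5=0x8a  N=0 Z=0
after 11: R0=0x02 R1=0x10 R2=0x32 R3=0x02 R4=0x02 R5=0x8a  N=0 Z=0
after 12: R0=0x02 R1=0x10 R2=0x32 R3=0x02 R4=0x02 R5=0x32  N=0 Z=0
-- IRQ taken; context saved, return-PC = 13 --
mismatch: R4: reported 0x42 vs actual 0x02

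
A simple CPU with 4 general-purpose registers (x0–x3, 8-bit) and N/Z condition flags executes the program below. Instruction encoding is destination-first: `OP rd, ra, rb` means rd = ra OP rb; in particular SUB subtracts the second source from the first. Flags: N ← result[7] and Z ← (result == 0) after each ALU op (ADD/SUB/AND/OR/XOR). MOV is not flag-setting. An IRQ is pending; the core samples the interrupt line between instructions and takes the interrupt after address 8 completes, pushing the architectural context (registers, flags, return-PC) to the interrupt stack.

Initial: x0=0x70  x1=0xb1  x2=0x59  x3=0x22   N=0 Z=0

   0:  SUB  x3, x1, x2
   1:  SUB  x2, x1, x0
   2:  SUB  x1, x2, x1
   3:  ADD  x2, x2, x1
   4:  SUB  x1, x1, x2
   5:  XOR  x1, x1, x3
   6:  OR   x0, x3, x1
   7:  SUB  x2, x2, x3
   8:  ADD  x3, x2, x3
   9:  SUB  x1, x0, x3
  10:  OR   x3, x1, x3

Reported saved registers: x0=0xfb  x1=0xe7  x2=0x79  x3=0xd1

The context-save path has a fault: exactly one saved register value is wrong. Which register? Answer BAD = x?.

BAD = x0

after  0: x0=0x70 x1=0xb1 x2=0x59 x3=0x58  N=0 Z=0
after  1: x0=0x70 x1=0xb1 x2=0x41 x3=0x58  N=0 Z=0
after  2: x0=0x70 x1=0x90 x2=0x41 x3=0x58  N=1 Z=0
after  3: x0=0x70 x1=0x90 x2=0xd1 x3=0x58  N=1 Z=0
after  4: x0=0x70 x1=0xbf x2=0xd1 x3=0x58  N=1 Z=0
after  5: x0=0x70 x1=0xe7 x2=0xd1 x3=0x58  N=1 Z=0
after  6: x0=0xff x1=0xe7 x2=0xd1 x3=0x58  N=1 Z=0
after  7: x0=0xff x1=0xe7 x2=0x79 x3=0x58  N=0 Z=0
after  8: x0=0xff x1=0xe7 x2=0x79 x3=0xd1  N=1 Z=0
-- IRQ taken; context saved, return-PC = 9 --
mismatch: x0: reported 0xfb vs actual 0xff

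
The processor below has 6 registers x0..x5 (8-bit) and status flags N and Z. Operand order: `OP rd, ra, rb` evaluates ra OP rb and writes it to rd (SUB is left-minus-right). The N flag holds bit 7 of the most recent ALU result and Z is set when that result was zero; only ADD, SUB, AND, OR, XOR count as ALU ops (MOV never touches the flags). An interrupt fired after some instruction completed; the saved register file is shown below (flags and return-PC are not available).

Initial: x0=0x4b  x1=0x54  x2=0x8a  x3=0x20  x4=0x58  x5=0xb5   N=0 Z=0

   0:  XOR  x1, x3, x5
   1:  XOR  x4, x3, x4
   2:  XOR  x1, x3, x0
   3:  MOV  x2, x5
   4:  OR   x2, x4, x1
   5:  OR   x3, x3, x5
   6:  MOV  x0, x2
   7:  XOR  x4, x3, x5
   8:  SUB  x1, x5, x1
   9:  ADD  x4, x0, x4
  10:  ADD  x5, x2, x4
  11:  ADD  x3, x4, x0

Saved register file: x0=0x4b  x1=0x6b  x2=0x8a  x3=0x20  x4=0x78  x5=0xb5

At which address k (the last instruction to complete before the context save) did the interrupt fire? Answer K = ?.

K = 2

after  0: x0=0x4b x1=0x95 x2=0x8a x3=0x20 x4=0x58 x5=0xb5  N=1 Z=0
after  1: x0=0x4b x1=0x95 x2=0x8a x3=0x20 x4=0x78 x5=0xb5  N=0 Z=0
after  2: x0=0x4b x1=0x6b x2=0x8a x3=0x20 x4=0x78 x5=0xb5  N=0 Z=0
-- IRQ taken; context saved, return-PC = 3 --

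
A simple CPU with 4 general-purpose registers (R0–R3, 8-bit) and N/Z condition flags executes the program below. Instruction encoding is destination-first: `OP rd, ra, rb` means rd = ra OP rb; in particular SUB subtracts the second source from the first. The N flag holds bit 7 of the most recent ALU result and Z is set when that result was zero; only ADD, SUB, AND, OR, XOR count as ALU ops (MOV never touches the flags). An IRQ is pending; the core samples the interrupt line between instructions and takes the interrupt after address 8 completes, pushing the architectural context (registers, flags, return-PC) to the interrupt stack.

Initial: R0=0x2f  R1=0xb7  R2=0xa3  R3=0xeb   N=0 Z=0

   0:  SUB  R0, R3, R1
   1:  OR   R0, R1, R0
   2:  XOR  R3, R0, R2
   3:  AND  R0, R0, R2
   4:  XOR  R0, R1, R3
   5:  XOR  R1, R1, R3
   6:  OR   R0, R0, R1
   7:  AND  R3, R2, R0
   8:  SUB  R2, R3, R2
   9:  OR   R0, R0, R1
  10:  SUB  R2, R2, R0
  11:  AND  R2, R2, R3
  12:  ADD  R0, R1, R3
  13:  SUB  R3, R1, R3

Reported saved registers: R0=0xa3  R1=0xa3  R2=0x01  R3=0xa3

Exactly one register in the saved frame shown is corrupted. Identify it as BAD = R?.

after  0: R0=0x34 R1=0xb7 R2=0xa3 R3=0xeb  N=0 Z=0
after  1: R0=0xb7 R1=0xb7 R2=0xa3 R3=0xeb  N=1 Z=0
after  2: R0=0xb7 R1=0xb7 R2=0xa3 R3=0x14  N=0 Z=0
after  3: R0=0xa3 R1=0xb7 R2=0xa3 R3=0x14  N=1 Z=0
after  4: R0=0xa3 R1=0xb7 R2=0xa3 R3=0x14  N=1 Z=0
after  5: R0=0xa3 R1=0xa3 R2=0xa3 R3=0x14  N=1 Z=0
after  6: R0=0xa3 R1=0xa3 R2=0xa3 R3=0x14  N=1 Z=0
after  7: R0=0xa3 R1=0xa3 R2=0xa3 R3=0xa3  N=1 Z=0
after  8: R0=0xa3 R1=0xa3 R2=0x00 R3=0xa3  N=0 Z=1
-- IRQ taken; context saved, return-PC = 9 --
mismatch: R2: reported 0x01 vs actual 0x00

BAD = R2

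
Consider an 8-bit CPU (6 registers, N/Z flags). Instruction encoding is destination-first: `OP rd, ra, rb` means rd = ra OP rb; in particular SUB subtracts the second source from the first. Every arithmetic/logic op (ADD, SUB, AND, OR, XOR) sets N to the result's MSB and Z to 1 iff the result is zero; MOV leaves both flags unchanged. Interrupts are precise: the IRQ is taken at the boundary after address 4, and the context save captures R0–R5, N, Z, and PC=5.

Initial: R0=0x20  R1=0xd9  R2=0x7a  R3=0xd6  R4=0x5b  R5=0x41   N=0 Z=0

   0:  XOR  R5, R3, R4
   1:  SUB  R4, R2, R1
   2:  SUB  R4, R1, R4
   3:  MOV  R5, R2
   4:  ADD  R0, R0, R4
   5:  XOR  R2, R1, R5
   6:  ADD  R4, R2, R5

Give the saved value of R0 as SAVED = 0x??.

after  0: R0=0x20 R1=0xd9 R2=0x7a R3=0xd6 R4=0x5b R5=0x8d  N=1 Z=0
after  1: R0=0x20 R1=0xd9 R2=0x7a R3=0xd6 R4=0xa1 R5=0x8d  N=1 Z=0
after  2: R0=0x20 R1=0xd9 R2=0x7a R3=0xd6 R4=0x38 R5=0x8d  N=0 Z=0
after  3: R0=0x20 R1=0xd9 R2=0x7a R3=0xd6 R4=0x38 R5=0x7a  N=0 Z=0
after  4: R0=0x58 R1=0xd9 R2=0x7a R3=0xd6 R4=0x38 R5=0x7a  N=0 Z=0
-- IRQ taken; context saved, return-PC = 5 --

SAVED = 0x58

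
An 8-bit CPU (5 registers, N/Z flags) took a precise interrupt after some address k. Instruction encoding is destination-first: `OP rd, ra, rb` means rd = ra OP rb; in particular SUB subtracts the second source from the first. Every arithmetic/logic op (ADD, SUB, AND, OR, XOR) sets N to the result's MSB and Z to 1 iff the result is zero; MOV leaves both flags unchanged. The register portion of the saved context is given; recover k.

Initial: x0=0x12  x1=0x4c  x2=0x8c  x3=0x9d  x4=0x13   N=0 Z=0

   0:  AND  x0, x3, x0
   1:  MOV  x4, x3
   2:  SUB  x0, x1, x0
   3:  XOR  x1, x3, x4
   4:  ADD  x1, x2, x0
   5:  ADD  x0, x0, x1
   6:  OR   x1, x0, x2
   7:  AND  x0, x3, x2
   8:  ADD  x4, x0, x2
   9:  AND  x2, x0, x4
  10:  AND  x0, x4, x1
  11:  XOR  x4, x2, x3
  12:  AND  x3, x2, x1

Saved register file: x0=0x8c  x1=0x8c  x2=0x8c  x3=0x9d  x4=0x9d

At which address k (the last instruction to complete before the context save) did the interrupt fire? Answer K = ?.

after  0: x0=0x10 x1=0x4c x2=0x8c x3=0x9d x4=0x13  N=0 Z=0
after  1: x0=0x10 x1=0x4c x2=0x8c x3=0x9d x4=0x9d  N=0 Z=0
after  2: x0=0x3c x1=0x4c x2=0x8c x3=0x9d x4=0x9d  N=0 Z=0
after  3: x0=0x3c x1=0x00 x2=0x8c x3=0x9d x4=0x9d  N=0 Z=1
after  4: x0=0x3c x1=0xc8 x2=0x8c x3=0x9d x4=0x9d  N=1 Z=0
after  5: x0=0x04 x1=0xc8 x2=0x8c x3=0x9d x4=0x9d  N=0 Z=0
after  6: x0=0x04 x1=0x8c x2=0x8c x3=0x9d x4=0x9d  N=1 Z=0
after  7: x0=0x8c x1=0x8c x2=0x8c x3=0x9d x4=0x9d  N=1 Z=0
-- IRQ taken; context saved, return-PC = 8 --

K = 7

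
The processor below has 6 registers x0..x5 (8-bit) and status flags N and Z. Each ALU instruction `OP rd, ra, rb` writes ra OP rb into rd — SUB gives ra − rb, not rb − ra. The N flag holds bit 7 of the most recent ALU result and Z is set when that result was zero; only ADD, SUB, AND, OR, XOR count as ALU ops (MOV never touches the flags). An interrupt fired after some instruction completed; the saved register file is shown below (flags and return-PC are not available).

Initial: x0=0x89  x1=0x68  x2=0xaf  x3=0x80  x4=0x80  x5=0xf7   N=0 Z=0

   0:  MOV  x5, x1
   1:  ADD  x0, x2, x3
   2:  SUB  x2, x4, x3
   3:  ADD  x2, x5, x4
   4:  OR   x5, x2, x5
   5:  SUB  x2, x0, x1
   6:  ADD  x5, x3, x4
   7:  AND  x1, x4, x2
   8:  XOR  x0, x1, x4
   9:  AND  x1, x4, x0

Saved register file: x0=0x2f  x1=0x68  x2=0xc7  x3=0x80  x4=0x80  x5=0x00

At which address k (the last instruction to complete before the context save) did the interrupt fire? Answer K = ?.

after  0: x0=0x89 x1=0x68 x2=0xaf x3=0x80 x4=0x80 x5=0x68  N=0 Z=0
after  1: x0=0x2f x1=0x68 x2=0xaf x3=0x80 x4=0x80 x5=0x68  N=0 Z=0
after  2: x0=0x2f x1=0x68 x2=0x00 x3=0x80 x4=0x80 x5=0x68  N=0 Z=1
after  3: x0=0x2f x1=0x68 x2=0xe8 x3=0x80 x4=0x80 x5=0x68  N=1 Z=0
after  4: x0=0x2f x1=0x68 x2=0xe8 x3=0x80 x4=0x80 x5=0xe8  N=1 Z=0
after  5: x0=0x2f x1=0x68 x2=0xc7 x3=0x80 x4=0x80 x5=0xe8  N=1 Z=0
after  6: x0=0x2f x1=0x68 x2=0xc7 x3=0x80 x4=0x80 x5=0x00  N=0 Z=1
-- IRQ taken; context saved, return-PC = 7 --

K = 6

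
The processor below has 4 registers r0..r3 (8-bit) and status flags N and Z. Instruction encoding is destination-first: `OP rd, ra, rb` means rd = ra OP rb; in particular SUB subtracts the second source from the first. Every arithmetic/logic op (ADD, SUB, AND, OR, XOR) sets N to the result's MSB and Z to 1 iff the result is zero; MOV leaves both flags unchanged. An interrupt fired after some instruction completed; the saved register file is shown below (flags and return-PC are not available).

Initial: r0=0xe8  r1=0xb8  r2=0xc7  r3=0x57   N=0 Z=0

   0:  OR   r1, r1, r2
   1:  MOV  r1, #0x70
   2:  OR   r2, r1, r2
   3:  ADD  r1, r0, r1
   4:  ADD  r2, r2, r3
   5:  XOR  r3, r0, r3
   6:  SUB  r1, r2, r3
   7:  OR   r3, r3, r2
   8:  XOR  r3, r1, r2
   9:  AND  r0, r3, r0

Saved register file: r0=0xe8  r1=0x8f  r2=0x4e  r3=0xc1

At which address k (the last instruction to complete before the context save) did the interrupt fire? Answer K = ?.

after  0: r0=0xe8 r1=0xff r2=0xc7 r3=0x57  N=1 Z=0
after  1: r0=0xe8 r1=0x70 r2=0xc7 r3=0x57  N=1 Z=0
after  2: r0=0xe8 r1=0x70 r2=0xf7 r3=0x57  N=1 Z=0
after  3: r0=0xe8 r1=0x58 r2=0xf7 r3=0x57  N=0 Z=0
after  4: r0=0xe8 r1=0x58 r2=0x4e r3=0x57  N=0 Z=0
after  5: r0=0xe8 r1=0x58 r2=0x4e r3=0xbf  N=1 Z=0
after  6: r0=0xe8 r1=0x8f r2=0x4e r3=0xbf  N=1 Z=0
after  7: r0=0xe8 r1=0x8f r2=0x4e r3=0xff  N=1 Z=0
after  8: r0=0xe8 r1=0x8f r2=0x4e r3=0xc1  N=1 Z=0
-- IRQ taken; context saved, return-PC = 9 --

K = 8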